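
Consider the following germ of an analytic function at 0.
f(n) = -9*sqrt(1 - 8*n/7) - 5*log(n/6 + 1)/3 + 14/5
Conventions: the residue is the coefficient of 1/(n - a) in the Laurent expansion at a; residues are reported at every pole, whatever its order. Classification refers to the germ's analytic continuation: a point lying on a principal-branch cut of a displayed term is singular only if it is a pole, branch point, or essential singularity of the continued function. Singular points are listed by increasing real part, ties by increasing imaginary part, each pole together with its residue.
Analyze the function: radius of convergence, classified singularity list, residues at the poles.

Radius of convergence at 0: 7/8.
At -6: a logarithmic branch point.
At 7/8: an algebraic (square-root) branch point.

Branch term (-5/3)*log(1 - n/(-6)): its argument vanishes at n = -6, a logarithmic branch point, modulus 6.
Branch term (-9)*sqrt(1 - n/(7/8)): its argument vanishes at n = 7/8, a square-root branch point, modulus 7/8.
The radius of convergence is the smallest modulus among the singular points: 7/8.
List the singular points by increasing real part (a conjugate pair: the negative imaginary part first).


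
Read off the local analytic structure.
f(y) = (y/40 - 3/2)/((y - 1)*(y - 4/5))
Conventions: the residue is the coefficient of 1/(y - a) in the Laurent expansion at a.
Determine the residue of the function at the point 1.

At the order-1 pole 1 set g(y) = (y - (1))*f(y) = (y/40 - 3/2)/(y - 4/5).
Simple pole: residue = g(a) at a = 1, which is -59/8.

The residue is -59/8.


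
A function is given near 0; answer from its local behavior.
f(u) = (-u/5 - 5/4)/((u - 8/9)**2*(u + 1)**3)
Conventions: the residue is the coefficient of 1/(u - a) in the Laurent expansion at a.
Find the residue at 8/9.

The residue is 512487/1670420.

At the order-2 pole 8/9 set g(u) = (u - (8/9))^2*f(u) = (-u/5 - 5/4)/(u + 1)**3.
Order-2 pole: residue = g'(a); g'(8/9) = 512487/1670420, so the residue is 512487/1670420.


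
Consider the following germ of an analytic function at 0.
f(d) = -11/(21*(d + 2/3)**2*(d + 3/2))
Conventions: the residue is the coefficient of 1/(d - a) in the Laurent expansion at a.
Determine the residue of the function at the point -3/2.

The residue is -132/175.

At the order-1 pole -3/2 set g(d) = (d - (-3/2))*f(d) = -11/(21*(d + 2/3)**2).
Simple pole: residue = g(a) at a = -3/2, which is -132/175.


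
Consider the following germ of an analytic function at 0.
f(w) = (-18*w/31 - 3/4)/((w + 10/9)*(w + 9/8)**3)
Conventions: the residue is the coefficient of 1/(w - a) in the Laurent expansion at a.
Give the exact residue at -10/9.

At the order-1 pole -10/9 set g(w) = (w - (-10/9))*f(w) = (-18*w/31 - 3/4)/(w + 9/8)**3.
Simple pole: residue = g(a) at a = -10/9, which is -1213056/31.

The residue is -1213056/31.


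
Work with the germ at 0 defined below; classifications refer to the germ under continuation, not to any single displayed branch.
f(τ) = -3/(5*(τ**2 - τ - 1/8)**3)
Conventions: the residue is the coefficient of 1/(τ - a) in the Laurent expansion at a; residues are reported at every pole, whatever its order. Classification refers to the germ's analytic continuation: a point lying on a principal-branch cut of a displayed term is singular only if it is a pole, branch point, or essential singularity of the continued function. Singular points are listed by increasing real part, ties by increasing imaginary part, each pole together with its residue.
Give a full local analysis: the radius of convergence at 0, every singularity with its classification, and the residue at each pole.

Denominator factor (τ**2 - τ - 1/8)^3: discriminant 3/2, real irrational roots 1/2 + (1/4)*sqrt(6) and 1/2 - (1/4)*sqrt(6); poles of order 3, moduli 1/2 + (1/4)*sqrt(6) and -1/2 + (1/4)*sqrt(6).
The radius of convergence is the smallest modulus among the singular points: -1/2 + (1/4)*sqrt(6).
The factor τ**2 - τ - 1/8 splits as (τ - a)(τ - a') with a = 1/2 - (1/4)*sqrt(6), a' = 1/2 + (1/4)*sqrt(6). At the order-3 pole a set g(τ) = (τ - a)^3*f(τ) = [-3/5] / (τ - a')^3.
Order-3 pole: residue = g''(a)/2; g''(1/2 - (1/4)*sqrt(6)) = (16/15)*sqrt(6), so the residue is (8/15)*sqrt(6).
The factor τ**2 - τ - 1/8 splits as (τ - a)(τ - a') with a = 1/2 + (1/4)*sqrt(6), a' = 1/2 - (1/4)*sqrt(6). At the order-3 pole a set g(τ) = (τ - a)^3*f(τ) = [-3/5] / (τ - a')^3.
Order-3 pole: residue = g''(a)/2; g''(1/2 + (1/4)*sqrt(6)) = -(16/15)*sqrt(6), so the residue is -(8/15)*sqrt(6).
List the singular points by increasing real part (a conjugate pair: the negative imaginary part first).

Radius of convergence at 0: -1/2 + (1/4)*sqrt(6).
At 1/2 - (1/4)*sqrt(6): a pole of order 3; residue (8/15)*sqrt(6).
At 1/2 + (1/4)*sqrt(6): a pole of order 3; residue -(8/15)*sqrt(6).


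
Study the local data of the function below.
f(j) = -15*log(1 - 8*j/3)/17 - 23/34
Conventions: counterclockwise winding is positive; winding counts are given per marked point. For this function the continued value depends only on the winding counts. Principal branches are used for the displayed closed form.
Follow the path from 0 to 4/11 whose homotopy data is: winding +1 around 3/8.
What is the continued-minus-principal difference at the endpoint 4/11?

The rational part is single-valued and drops out of the difference; each branch term changes only by its own monodromy.
(-15/17)*log(1 - j/(3/8)): each positive loop around 3/8 adds 2*pi*i to the log, so winding +1 contributes (-15/17)*(1)*2*pi*i = -(30/17)*pi*i.
Summing the contributions at j = 4/11 gives -(30/17)*pi*i.

Continued minus principal equals -(30/17)*pi*i.


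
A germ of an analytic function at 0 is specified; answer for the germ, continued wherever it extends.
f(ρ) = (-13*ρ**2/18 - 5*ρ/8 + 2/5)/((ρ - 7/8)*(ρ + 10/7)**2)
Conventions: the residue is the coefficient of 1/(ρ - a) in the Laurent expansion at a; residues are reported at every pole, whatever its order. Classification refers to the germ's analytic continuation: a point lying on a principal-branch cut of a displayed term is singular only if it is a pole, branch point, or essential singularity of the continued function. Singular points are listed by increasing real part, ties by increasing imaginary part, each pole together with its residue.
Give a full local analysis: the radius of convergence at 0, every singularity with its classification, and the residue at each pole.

Denominator factor (ρ - 7/8): pole of order 1 at 7/8, modulus 7/8.
Denominator factor (ρ + 10/7)^2: pole of order 2 at -10/7, modulus 10/7.
The radius of convergence is the smallest modulus among the singular points: 7/8.
At the order-2 pole -10/7 set g(ρ) = (ρ - (-10/7))^2*f(ρ) = (-13*ρ**2/18 - 5*ρ/8 + 2/5)/(ρ - 7/8).
Order-2 pole: residue = g'(a); g'(-10/7) = -442073/748845, so the residue is -442073/748845.
At the order-1 pole 7/8 set g(ρ) = (ρ - (7/8))*f(ρ) = (-13*ρ**2/18 - 5*ρ/8 + 2/5)/(ρ + 10/7)**2.
Simple pole: residue = g(a) at a = 7/8, which is -197519/1497690.
List the singular points by increasing real part (a conjugate pair: the negative imaginary part first).

Radius of convergence at 0: 7/8.
At -10/7: a pole of order 2; residue -442073/748845.
At 7/8: a pole of order 1; residue -197519/1497690.


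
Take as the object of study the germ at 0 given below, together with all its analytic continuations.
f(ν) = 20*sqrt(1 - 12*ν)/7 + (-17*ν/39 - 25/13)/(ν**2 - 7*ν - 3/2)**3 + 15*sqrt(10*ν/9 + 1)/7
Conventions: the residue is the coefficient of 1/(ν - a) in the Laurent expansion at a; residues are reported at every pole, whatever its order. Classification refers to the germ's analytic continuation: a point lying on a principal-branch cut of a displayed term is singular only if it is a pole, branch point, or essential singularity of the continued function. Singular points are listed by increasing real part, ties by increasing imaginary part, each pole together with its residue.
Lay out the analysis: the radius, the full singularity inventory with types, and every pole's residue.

Radius of convergence at 0: 1/12.
At -9/10: an algebraic (square-root) branch point.
At 7/2 - (1/2)*sqrt(55): a pole of order 3; residue (269/2162875)*sqrt(55).
At 1/12: an algebraic (square-root) branch point.
At 7/2 + (1/2)*sqrt(55): a pole of order 3; residue -(269/2162875)*sqrt(55).

Denominator factor (ν**2 - 7*ν - 3/2)^3: discriminant 55, real irrational roots 7/2 + (1/2)*sqrt(55) and 7/2 - (1/2)*sqrt(55); poles of order 3, moduli 7/2 + (1/2)*sqrt(55) and -7/2 + (1/2)*sqrt(55).
Branch term (15/7)*sqrt(1 - ν/(-9/10)): its argument vanishes at ν = -9/10, a square-root branch point, modulus 9/10.
Branch term (20/7)*sqrt(1 - ν/(1/12)): its argument vanishes at ν = 1/12, a square-root branch point, modulus 1/12.
The radius of convergence is the smallest modulus among the singular points: 1/12.
The branch terms are analytic at 7/2 - (1/2)*sqrt(55) and contribute nothing to the residue; only the rational part matters.
The factor ν**2 - 7*ν - 3/2 splits as (ν - a)(ν - a') with a = 7/2 - (1/2)*sqrt(55), a' = 7/2 + (1/2)*sqrt(55). At the order-3 pole a set g(ν) = (ν - a)^3*(rational part) = [-17*ν/39 - 25/13] / (ν - a')^3.
Order-3 pole: residue = g''(a)/2; g''(7/2 - (1/2)*sqrt(55)) = (538/2162875)*sqrt(55), so the residue is (269/2162875)*sqrt(55).
The branch terms are analytic at 7/2 + (1/2)*sqrt(55) and contribute nothing to the residue; only the rational part matters.
The factor ν**2 - 7*ν - 3/2 splits as (ν - a)(ν - a') with a = 7/2 + (1/2)*sqrt(55), a' = 7/2 - (1/2)*sqrt(55). At the order-3 pole a set g(ν) = (ν - a)^3*(rational part) = [-17*ν/39 - 25/13] / (ν - a')^3.
Order-3 pole: residue = g''(a)/2; g''(7/2 + (1/2)*sqrt(55)) = -(538/2162875)*sqrt(55), so the residue is -(269/2162875)*sqrt(55).
List the singular points by increasing real part (a conjugate pair: the negative imaginary part first).


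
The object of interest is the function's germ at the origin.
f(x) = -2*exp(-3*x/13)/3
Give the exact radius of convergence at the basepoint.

The radius of convergence is infinite.

The factor exp(-3*x/13) is entire and contributes no finite singular point.
The polynomial part has no poles.
No finite singular points: the Taylor series at 0 converges everywhere.


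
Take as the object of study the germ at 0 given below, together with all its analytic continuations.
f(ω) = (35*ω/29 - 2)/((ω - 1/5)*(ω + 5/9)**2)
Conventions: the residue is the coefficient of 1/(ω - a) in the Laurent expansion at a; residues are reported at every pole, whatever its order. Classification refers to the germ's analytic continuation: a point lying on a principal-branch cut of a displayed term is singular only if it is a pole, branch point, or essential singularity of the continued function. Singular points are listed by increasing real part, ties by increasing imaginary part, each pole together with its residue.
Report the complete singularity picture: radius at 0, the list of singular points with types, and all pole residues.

Radius of convergence at 0: 1/5.
At -5/9: a pole of order 2; residue 6075/1972.
At 1/5: a pole of order 1; residue -6075/1972.

Denominator factor (ω - 1/5): pole of order 1 at 1/5, modulus 1/5.
Denominator factor (ω + 5/9)^2: pole of order 2 at -5/9, modulus 5/9.
The radius of convergence is the smallest modulus among the singular points: 1/5.
At the order-2 pole -5/9 set g(ω) = (ω - (-5/9))^2*f(ω) = (35*ω/29 - 2)/(ω - 1/5).
Order-2 pole: residue = g'(a); g'(-5/9) = 6075/1972, so the residue is 6075/1972.
At the order-1 pole 1/5 set g(ω) = (ω - (1/5))*f(ω) = (35*ω/29 - 2)/(ω + 5/9)**2.
Simple pole: residue = g(a) at a = 1/5, which is -6075/1972.
List the singular points by increasing real part (a conjugate pair: the negative imaginary part first).


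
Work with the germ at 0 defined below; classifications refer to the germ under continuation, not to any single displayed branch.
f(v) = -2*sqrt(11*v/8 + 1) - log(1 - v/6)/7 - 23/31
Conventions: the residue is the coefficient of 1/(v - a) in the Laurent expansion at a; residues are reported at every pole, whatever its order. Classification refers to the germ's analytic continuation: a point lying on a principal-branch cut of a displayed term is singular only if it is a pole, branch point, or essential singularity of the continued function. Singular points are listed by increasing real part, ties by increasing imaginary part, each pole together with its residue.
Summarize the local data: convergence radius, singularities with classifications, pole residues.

Branch term (-2)*sqrt(1 - v/(-8/11)): its argument vanishes at v = -8/11, a square-root branch point, modulus 8/11.
Branch term (-1/7)*log(1 - v/(6)): its argument vanishes at v = 6, a logarithmic branch point, modulus 6.
The radius of convergence is the smallest modulus among the singular points: 8/11.
List the singular points by increasing real part (a conjugate pair: the negative imaginary part first).

Radius of convergence at 0: 8/11.
At -8/11: an algebraic (square-root) branch point.
At 6: a logarithmic branch point.


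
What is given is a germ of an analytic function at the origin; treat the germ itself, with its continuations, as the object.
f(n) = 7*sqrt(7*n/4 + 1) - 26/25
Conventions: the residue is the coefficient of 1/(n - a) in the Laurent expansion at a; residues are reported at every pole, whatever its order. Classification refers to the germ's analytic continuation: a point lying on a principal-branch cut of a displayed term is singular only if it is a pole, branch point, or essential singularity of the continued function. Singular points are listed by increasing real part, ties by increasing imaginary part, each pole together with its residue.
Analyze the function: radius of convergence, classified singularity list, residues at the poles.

Branch term (7)*sqrt(1 - n/(-4/7)): its argument vanishes at n = -4/7, a square-root branch point, modulus 4/7.
The radius of convergence is the smallest modulus among the singular points: 4/7.

Radius of convergence at 0: 4/7.
At -4/7: an algebraic (square-root) branch point.


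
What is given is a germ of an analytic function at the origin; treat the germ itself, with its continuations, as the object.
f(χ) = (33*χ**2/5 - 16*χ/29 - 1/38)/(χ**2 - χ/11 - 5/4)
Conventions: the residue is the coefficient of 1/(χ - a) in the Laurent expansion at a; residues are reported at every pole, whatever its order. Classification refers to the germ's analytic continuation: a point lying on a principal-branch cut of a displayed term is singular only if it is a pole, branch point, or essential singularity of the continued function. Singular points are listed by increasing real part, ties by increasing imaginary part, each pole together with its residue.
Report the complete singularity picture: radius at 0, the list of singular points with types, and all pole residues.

Denominator factor (χ**2 - χ/11 - 5/4): discriminant 606/121, real irrational roots 1/22 + (1/22)*sqrt(606) and 1/22 - (1/22)*sqrt(606); poles of order 1, moduli 1/22 + (1/22)*sqrt(606) and -1/22 + (1/22)*sqrt(606).
The radius of convergence is the smallest modulus among the singular points: -1/22 + (1/22)*sqrt(606).
The factor χ**2 - χ/11 - 5/4 splits as (χ - a)(χ - a') with a = 1/22 - (1/22)*sqrt(606), a' = 1/22 + (1/22)*sqrt(606). At the order-1 pole a set g(χ) = (χ - a)*f(χ) = [33*χ**2/5 - 16*χ/29 - 1/38] / (χ - a').
Simple pole: residue = g(a) at a = 1/22 - (1/22)*sqrt(606), which is 7/290 - (997141/6678120)*sqrt(606).
The factor χ**2 - χ/11 - 5/4 splits as (χ - a)(χ - a') with a = 1/22 + (1/22)*sqrt(606), a' = 1/22 - (1/22)*sqrt(606). At the order-1 pole a set g(χ) = (χ - a)*f(χ) = [33*χ**2/5 - 16*χ/29 - 1/38] / (χ - a').
Simple pole: residue = g(a) at a = 1/22 + (1/22)*sqrt(606), which is 7/290 + (997141/6678120)*sqrt(606).
List the singular points by increasing real part (a conjugate pair: the negative imaginary part first).

Radius of convergence at 0: -1/22 + (1/22)*sqrt(606).
At 1/22 - (1/22)*sqrt(606): a pole of order 1; residue 7/290 - (997141/6678120)*sqrt(606).
At 1/22 + (1/22)*sqrt(606): a pole of order 1; residue 7/290 + (997141/6678120)*sqrt(606).


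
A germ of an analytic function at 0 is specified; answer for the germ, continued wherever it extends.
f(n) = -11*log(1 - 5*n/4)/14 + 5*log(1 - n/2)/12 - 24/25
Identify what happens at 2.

The point is a logarithmic branch point.

The term (5/12)*log(1 - n/(2)) has argument 1 - 2/(2) = 0 at 2: a logarithmic (infinitely-sheeted) branch point; the remaining terms are analytic or single-valued there.


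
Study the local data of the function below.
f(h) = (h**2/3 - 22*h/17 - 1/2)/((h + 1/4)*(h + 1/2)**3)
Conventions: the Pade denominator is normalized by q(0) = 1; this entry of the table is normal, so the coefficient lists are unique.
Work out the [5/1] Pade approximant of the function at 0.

The Pade approximant has numerator coefficients [-16, 669416/12121, -4712752/36363, 2982608/12121, -4554400/12121, 14160512/36363]; denominator coefficients [1, 5647/1426].

Taylor coefficients needed (expand at 0): a_0 = -16, a_1 = 2016/17, a_2 = -30560/51, a_3 = 133568/51, a_4 = -548096/51, a_5 = 730112/17, a_6 = -2891264/17.
Write the denominator as Q(h) = 1 + q1*h. Requiring Q*f - P = O(h^7) with deg P <= 5 kills the coefficients of h^6..h^6 in Q*f:
  h^6: a_6 + q1*a_5 = 0, i.e. -2891264/17 + (730112/17)*q1 = 0.
Solving this linear system: q1 = 5647/1426.
The numerator is Q*f truncated at degree 5: P0 = a_0 = -16; P1 = a_1 + q1*a_0 = 669416/12121; P2 = a_2 + q1*a_1 = -4712752/36363; P3 = a_3 + q1*a_2 = 2982608/12121; P4 = a_4 + q1*a_3 = -4554400/12121; P5 = a_5 + q1*a_4 = 14160512/36363.


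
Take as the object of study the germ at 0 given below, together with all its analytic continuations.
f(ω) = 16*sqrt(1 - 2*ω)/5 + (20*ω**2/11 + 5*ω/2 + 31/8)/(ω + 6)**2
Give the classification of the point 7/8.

Denominator factors: ω + 6 = 55/8 at ω = 7/8 — none vanishes.
Branch term sqrt(1 - ω/(1/2)): argument at 7/8 is -3/4, nonzero, so 7/8 is not its branch point (a point on a principal cut is still regular for the continued germ).
So the germ continues analytically to 7/8.

The point is a regular point.


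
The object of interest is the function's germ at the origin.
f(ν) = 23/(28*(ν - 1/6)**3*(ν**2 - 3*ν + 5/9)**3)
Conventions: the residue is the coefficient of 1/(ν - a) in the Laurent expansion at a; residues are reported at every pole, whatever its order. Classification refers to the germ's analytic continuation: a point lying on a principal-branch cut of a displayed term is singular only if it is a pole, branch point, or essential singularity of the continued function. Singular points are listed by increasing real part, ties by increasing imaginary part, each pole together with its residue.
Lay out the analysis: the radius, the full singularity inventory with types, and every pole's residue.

Radius of convergence at 0: 1/6.
At 1/6: a pole of order 3; residue 60689088/7.
At 3/2 - (1/6)*sqrt(61): a pole of order 3; residue -30344544/7 - (881871289632/1588867)*sqrt(61).
At 3/2 + (1/6)*sqrt(61): a pole of order 3; residue -30344544/7 + (881871289632/1588867)*sqrt(61).

Denominator factor (ν**2 - 3*ν + 5/9)^3: discriminant 61/9, real irrational roots 3/2 + (1/6)*sqrt(61) and 3/2 - (1/6)*sqrt(61); poles of order 3, moduli 3/2 + (1/6)*sqrt(61) and 3/2 - (1/6)*sqrt(61).
Denominator factor (ν - 1/6)^3: pole of order 3 at 1/6, modulus 1/6.
The radius of convergence is the smallest modulus among the singular points: 1/6.
At the order-3 pole 1/6 set g(ν) = (ν - (1/6))^3*f(ν) = 23/(28*(ν**2 - 3*ν + 5/9)**3).
Order-3 pole: residue = g''(a)/2; g''(1/6) = 121378176/7, so the residue is 60689088/7.
The factor ν**2 - 3*ν + 5/9 splits as (ν - a)(ν - a') with a = 3/2 - (1/6)*sqrt(61), a' = 3/2 + (1/6)*sqrt(61). At the order-3 pole a set g(ν) = (ν - a)^3*f(ν) = [23/(28*(ν - 1/6)**3)] / (ν - a')^3.
Order-3 pole: residue = g''(a)/2; g''(3/2 - (1/6)*sqrt(61)) = -60689088/7 - (1763742579264/1588867)*sqrt(61), so the residue is -30344544/7 - (881871289632/1588867)*sqrt(61).
The factor ν**2 - 3*ν + 5/9 splits as (ν - a)(ν - a') with a = 3/2 + (1/6)*sqrt(61), a' = 3/2 - (1/6)*sqrt(61). At the order-3 pole a set g(ν) = (ν - a)^3*f(ν) = [23/(28*(ν - 1/6)**3)] / (ν - a')^3.
Order-3 pole: residue = g''(a)/2; g''(3/2 + (1/6)*sqrt(61)) = -60689088/7 + (1763742579264/1588867)*sqrt(61), so the residue is -30344544/7 + (881871289632/1588867)*sqrt(61).
List the singular points by increasing real part (a conjugate pair: the negative imaginary part first).


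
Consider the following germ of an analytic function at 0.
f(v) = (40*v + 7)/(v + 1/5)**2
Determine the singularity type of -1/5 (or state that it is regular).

The point is a pole of order 2.

The denominator factor v + 1/5 vanishes at -1/5 and appears to the power 2; the numerator there equals -1, nonzero, and no other factor vanishes.
Hence a pole whose order is the multiplicity, 2.


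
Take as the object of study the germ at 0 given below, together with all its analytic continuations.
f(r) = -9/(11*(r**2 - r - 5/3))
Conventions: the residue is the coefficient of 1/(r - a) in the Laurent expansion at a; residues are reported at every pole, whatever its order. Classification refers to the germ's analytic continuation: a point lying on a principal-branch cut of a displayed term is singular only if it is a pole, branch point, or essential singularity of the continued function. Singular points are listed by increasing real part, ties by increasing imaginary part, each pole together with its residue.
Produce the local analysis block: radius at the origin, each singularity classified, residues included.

Denominator factor (r**2 - r - 5/3): discriminant 23/3, real irrational roots 1/2 + (1/6)*sqrt(69) and 1/2 - (1/6)*sqrt(69); poles of order 1, moduli 1/2 + (1/6)*sqrt(69) and -1/2 + (1/6)*sqrt(69).
The radius of convergence is the smallest modulus among the singular points: -1/2 + (1/6)*sqrt(69).
The factor r**2 - r - 5/3 splits as (r - a)(r - a') with a = 1/2 - (1/6)*sqrt(69), a' = 1/2 + (1/6)*sqrt(69). At the order-1 pole a set g(r) = (r - a)*f(r) = [-9/11] / (r - a').
Simple pole: residue = g(a) at a = 1/2 - (1/6)*sqrt(69), which is (9/253)*sqrt(69).
The factor r**2 - r - 5/3 splits as (r - a)(r - a') with a = 1/2 + (1/6)*sqrt(69), a' = 1/2 - (1/6)*sqrt(69). At the order-1 pole a set g(r) = (r - a)*f(r) = [-9/11] / (r - a').
Simple pole: residue = g(a) at a = 1/2 + (1/6)*sqrt(69), which is -(9/253)*sqrt(69).
List the singular points by increasing real part (a conjugate pair: the negative imaginary part first).

Radius of convergence at 0: -1/2 + (1/6)*sqrt(69).
At 1/2 - (1/6)*sqrt(69): a pole of order 1; residue (9/253)*sqrt(69).
At 1/2 + (1/6)*sqrt(69): a pole of order 1; residue -(9/253)*sqrt(69).


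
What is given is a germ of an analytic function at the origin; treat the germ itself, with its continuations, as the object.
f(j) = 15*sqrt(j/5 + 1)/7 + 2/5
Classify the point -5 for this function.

The point is an algebraic (square-root) branch point.

The term (15/7)*sqrt(1 - j/(-5)) has argument 1 - -5/(-5) = 0 at -5: a square-root (algebraic, two-sheeted) branch point; the remaining terms are analytic or single-valued there.


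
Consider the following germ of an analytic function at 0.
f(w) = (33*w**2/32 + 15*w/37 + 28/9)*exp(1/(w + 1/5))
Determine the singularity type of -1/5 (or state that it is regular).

The exponent 1/(w - (-1/5)) has a pole at -1/5, so exp(1/(w - (-1/5))) takes every nonzero value near it: an essential singularity (not a pole of any order).

The point is an essential singularity.


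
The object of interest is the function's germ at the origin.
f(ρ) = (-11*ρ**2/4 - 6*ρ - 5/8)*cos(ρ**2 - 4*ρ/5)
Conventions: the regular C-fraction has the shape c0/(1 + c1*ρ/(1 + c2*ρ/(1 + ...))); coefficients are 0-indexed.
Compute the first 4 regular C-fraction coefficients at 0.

Taylor coefficients (expand at 0): a_0 = -5/8, a_1 = -6, a_2 = -51/20, a_3 = 71/50.
c0 = a_0 = -5/8. Peel one level at a time: if S = 1 + c*ρ/S' with S'(0) = 1, then c is the ρ-coefficient of S and S' = c*ρ/(S - 1).
S_1 = c0/f = 1 + (-48/5)*ρ + (2202/25)*ρ^2 + ...; c1 = -48/5.
S_2 = c1*ρ/(S_1 - 1) = 1 + (367/40)*ρ + (2003/4800)*ρ^2 + ...; c2 = 367/40.
S_3 = c2*ρ/(S_2 - 1) = 1 + (-2003/44040)*ρ + ...; c3 = -2003/44040.

The regular C-fraction coefficients are [-5/8, -48/5, 367/40, -2003/44040].


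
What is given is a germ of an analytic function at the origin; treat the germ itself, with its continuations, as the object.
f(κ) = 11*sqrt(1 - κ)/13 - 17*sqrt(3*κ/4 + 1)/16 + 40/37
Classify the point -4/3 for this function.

The term (-17/16)*sqrt(1 - κ/(-4/3)) has argument 1 - -4/3/(-4/3) = 0 at -4/3: a square-root (algebraic, two-sheeted) branch point; the remaining terms are analytic or single-valued there.

The point is an algebraic (square-root) branch point.


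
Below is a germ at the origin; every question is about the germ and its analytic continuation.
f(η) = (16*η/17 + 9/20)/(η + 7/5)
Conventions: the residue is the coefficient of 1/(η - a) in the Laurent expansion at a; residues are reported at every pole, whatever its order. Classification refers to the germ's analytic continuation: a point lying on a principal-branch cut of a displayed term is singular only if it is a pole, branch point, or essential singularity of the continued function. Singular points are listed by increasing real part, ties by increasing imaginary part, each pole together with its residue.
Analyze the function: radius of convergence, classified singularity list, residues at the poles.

Denominator factor (η + 7/5): pole of order 1 at -7/5, modulus 7/5.
The radius of convergence is the smallest modulus among the singular points: 7/5.
At the order-1 pole -7/5 set g(η) = (η - (-7/5))*f(η) = 16*η/17 + 9/20.
Simple pole: residue = g(a) at a = -7/5, which is -59/68.

Radius of convergence at 0: 7/5.
At -7/5: a pole of order 1; residue -59/68.


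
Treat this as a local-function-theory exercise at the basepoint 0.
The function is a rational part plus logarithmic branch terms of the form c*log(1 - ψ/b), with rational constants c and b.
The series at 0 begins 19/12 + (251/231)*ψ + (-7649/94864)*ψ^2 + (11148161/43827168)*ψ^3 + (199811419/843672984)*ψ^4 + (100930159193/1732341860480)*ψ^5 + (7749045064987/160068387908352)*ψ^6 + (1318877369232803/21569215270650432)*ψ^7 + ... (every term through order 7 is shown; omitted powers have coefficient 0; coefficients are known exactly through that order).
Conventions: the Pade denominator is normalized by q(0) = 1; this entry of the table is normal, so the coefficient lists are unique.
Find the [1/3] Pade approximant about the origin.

The Pade approximant has numerator coefficients [19/12, 24719714521/23540055672]; denominator coefficients [1, -70998897/3082626338, 20159233905/302097381124, -172484196568/830767798091].

Taylor coefficients needed (read off): a_0 = 19/12, a_1 = 251/231, a_2 = -7649/94864, a_3 = 11148161/43827168, a_4 = 199811419/843672984.
Write the denominator as Q(ψ) = 1 + q1*ψ + q2*ψ^2 + q3*ψ^3. Requiring Q*f - P = O(ψ^5) with deg P <= 1 kills the coefficients of ψ^2..ψ^4 in Q*f:
  ψ^2: a_2 + q1*a_1 + q2*a_0 = 0, i.e. -7649/94864 + (251/231)*q1 + (19/12)*q2 = 0.
  ψ^3: a_3 + q1*a_2 + q2*a_1 + q3*a_0 = 0, i.e. 11148161/43827168 + (-7649/94864)*q1 + (251/231)*q2 + (19/12)*q3 = 0.
  ψ^4: a_4 + q1*a_3 + q2*a_2 + q3*a_1 = 0, i.e. 199811419/843672984 + (11148161/43827168)*q1 + (-7649/94864)*q2 + (251/231)*q3 = 0.
Solving this linear system: q1 = -70998897/3082626338, q2 = 20159233905/302097381124, q3 = -172484196568/830767798091.
The numerator is Q*f truncated at degree 1: P0 = a_0 = 19/12; P1 = a_1 + q1*a_0 = 24719714521/23540055672.


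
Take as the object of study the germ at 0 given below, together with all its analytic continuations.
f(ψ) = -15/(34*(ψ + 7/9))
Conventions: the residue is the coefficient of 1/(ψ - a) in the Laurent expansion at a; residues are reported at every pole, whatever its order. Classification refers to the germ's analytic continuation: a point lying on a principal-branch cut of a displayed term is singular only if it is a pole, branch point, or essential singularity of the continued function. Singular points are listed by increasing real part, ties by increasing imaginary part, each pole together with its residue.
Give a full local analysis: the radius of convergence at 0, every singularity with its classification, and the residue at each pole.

Radius of convergence at 0: 7/9.
At -7/9: a pole of order 1; residue -15/34.

Denominator factor (ψ + 7/9): pole of order 1 at -7/9, modulus 7/9.
The radius of convergence is the smallest modulus among the singular points: 7/9.
At the order-1 pole -7/9 set g(ψ) = (ψ - (-7/9))*f(ψ) = -15/34.
Simple pole: residue = g(a) at a = -7/9, which is -15/34.


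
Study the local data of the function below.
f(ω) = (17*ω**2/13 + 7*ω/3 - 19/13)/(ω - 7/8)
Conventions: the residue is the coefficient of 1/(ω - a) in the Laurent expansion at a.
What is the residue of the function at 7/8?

The residue is 3947/2496.

At the order-1 pole 7/8 set g(ω) = (ω - (7/8))*f(ω) = 17*ω**2/13 + 7*ω/3 - 19/13.
Simple pole: residue = g(a) at a = 7/8, which is 3947/2496.


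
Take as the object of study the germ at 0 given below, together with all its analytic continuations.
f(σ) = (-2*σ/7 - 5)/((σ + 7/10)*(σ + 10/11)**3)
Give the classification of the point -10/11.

The denominator factor σ + 10/11 vanishes at -10/11 and appears to the power 3; the numerator there equals -365/77, nonzero, and no other factor vanishes.
Hence a pole whose order is the multiplicity, 3.

The point is a pole of order 3.


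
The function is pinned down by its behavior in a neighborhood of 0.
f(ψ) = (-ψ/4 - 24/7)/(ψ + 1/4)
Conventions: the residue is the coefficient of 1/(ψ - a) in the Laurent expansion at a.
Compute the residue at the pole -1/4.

At the order-1 pole -1/4 set g(ψ) = (ψ - (-1/4))*f(ψ) = -ψ/4 - 24/7.
Simple pole: residue = g(a) at a = -1/4, which is -377/112.

The residue is -377/112.


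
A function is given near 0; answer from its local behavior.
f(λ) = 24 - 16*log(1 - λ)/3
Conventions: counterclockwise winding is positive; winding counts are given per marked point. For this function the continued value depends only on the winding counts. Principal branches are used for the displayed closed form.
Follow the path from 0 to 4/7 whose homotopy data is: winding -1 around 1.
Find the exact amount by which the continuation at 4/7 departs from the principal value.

Continued minus principal equals (32/3)*pi*i.

The rational part is single-valued and drops out of the difference; each branch term changes only by its own monodromy.
(-16/3)*log(1 - λ/(1)): each positive loop around 1 adds 2*pi*i to the log, so winding -1 contributes (-16/3)*(-1)*2*pi*i = (32/3)*pi*i.
Summing the contributions at λ = 4/7 gives (32/3)*pi*i.


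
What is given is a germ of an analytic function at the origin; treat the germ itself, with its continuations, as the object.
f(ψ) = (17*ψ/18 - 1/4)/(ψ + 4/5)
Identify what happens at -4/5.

The point is a pole of order 1.

The denominator factor ψ + 4/5 vanishes at -4/5 and appears to the power 1; the numerator there equals -181/180, nonzero, and no other factor vanishes.
Hence a pole whose order is the multiplicity, 1.


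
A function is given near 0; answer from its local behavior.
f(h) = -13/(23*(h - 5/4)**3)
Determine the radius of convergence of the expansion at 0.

The radius of convergence is 5/4.

Denominator factor (h - 5/4)^3: pole of order 3 at 5/4, modulus 5/4.
The radius of convergence is the smallest modulus among the singular points: 5/4.


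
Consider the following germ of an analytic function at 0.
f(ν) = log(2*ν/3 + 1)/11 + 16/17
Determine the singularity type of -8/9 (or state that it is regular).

The point is a regular point.

There is no denominator, hence no pole anywhere.
Branch term log(1 - ν/(-3/2)): argument at -8/9 is 11/27, nonzero, so -8/9 is not its branch point (a point on a principal cut is still regular for the continued germ).
So the germ continues analytically to -8/9.


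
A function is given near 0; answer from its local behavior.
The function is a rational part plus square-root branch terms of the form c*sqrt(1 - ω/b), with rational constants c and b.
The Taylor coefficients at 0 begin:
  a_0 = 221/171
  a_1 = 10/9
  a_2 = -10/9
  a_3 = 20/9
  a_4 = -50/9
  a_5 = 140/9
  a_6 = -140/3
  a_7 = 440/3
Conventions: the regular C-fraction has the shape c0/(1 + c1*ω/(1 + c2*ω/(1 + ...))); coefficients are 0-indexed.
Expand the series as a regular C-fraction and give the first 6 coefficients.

Taylor coefficients (read off): a_0 = 221/171, a_1 = 10/9, a_2 = -10/9, a_3 = 20/9, a_4 = -50/9, a_5 = 140/9.
c0 = a_0 = 221/171. Peel one level at a time: if S = 1 + c*ω/S' with S'(0) = 1, then c is the ω-coefficient of S and S' = c*ω/(S - 1).
S_1 = c0/f = 1 + (-190/221)*ω + (78090/48841)*ω^2 + ...; c1 = -190/221.
S_2 = c1*ω/(S_1 - 1) = 1 + (411/221)*ω + (-1)*ω^2 + ...; c2 = 411/221.
S_3 = c2*ω/(S_2 - 1) = 1 + (221/411)*ω + (-132821/168921)*ω^2 + ...; c3 = 221/411.
S_4 = c3*ω/(S_3 - 1) = 1 + (601/411)*ω + (-1)*ω^2 + ...; c4 = 601/411.
S_5 = c4*ω/(S_4 - 1) = 1 + (411/601)*ω + ...; c5 = 411/601.

The regular C-fraction coefficients are [221/171, -190/221, 411/221, 221/411, 601/411, 411/601].


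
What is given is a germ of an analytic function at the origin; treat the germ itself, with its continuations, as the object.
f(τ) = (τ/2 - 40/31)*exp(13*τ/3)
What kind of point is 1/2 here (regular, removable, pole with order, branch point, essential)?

There is no denominator, hence no pole anywhere.
The factor exp(13*τ/3) is entire.
So the germ continues analytically to 1/2.

The point is a regular point.


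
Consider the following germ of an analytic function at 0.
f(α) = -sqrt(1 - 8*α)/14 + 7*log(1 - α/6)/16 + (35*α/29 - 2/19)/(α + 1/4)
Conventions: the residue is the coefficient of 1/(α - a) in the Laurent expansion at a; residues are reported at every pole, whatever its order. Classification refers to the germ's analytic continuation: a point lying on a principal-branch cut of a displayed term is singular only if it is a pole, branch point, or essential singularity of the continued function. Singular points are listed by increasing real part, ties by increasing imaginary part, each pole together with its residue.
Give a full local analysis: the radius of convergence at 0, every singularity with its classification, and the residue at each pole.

Radius of convergence at 0: 1/8.
At -1/4: a pole of order 1; residue -897/2204.
At 1/8: an algebraic (square-root) branch point.
At 6: a logarithmic branch point.

Denominator factor (α + 1/4): pole of order 1 at -1/4, modulus 1/4.
Branch term (7/16)*log(1 - α/(6)): its argument vanishes at α = 6, a logarithmic branch point, modulus 6.
Branch term (-1/14)*sqrt(1 - α/(1/8)): its argument vanishes at α = 1/8, a square-root branch point, modulus 1/8.
The radius of convergence is the smallest modulus among the singular points: 1/8.
The branch terms are analytic at -1/4 and contribute nothing to the residue; only the rational part matters.
At the order-1 pole -1/4 set g(α) = (α - (-1/4))*(rational part) = 35*α/29 - 2/19.
Simple pole: residue = g(a) at a = -1/4, which is -897/2204.
List the singular points by increasing real part (a conjugate pair: the negative imaginary part first).


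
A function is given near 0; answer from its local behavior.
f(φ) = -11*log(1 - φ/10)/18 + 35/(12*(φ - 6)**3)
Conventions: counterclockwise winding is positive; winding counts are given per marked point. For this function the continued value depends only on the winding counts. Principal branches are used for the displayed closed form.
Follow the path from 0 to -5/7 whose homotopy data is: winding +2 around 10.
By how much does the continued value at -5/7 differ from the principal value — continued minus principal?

Continued minus principal equals -(22/9)*pi*i.

The rational part is single-valued and drops out of the difference; each branch term changes only by its own monodromy.
(-11/18)*log(1 - φ/(10)): each positive loop around 10 adds 2*pi*i to the log, so winding +2 contributes (-11/18)*(2)*2*pi*i = -(22/9)*pi*i.
Summing the contributions at φ = -5/7 gives -(22/9)*pi*i.


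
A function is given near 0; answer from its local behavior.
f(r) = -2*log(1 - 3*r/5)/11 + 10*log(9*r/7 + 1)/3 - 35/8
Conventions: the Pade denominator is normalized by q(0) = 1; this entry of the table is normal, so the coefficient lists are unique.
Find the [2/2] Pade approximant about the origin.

The Pade approximant has numerator coefficients [-35/8, -1808555971/2610373920, 146240204813/91363087200]; denominator coefficients [1, 34495171/29663340, 186913939/1038216900].

Taylor coefficients needed (expand at 0): a_0 = -35/8, a_1 = 1692/385, a_2 = -36684/13475, a_3 = 1119924/471625, a_4 = -37491822/16506875.
Write the denominator as Q(r) = 1 + q1*r + q2*r^2. Requiring Q*f - P = O(r^5) with deg P <= 2 kills the coefficients of r^3..r^4 in Q*f:
  r^3: a_3 + q1*a_2 + q2*a_1 = 0, i.e. 1119924/471625 + (-36684/13475)*q1 + (1692/385)*q2 = 0.
  r^4: a_4 + q1*a_3 + q2*a_2 = 0, i.e. -37491822/16506875 + (1119924/471625)*q1 + (-36684/13475)*q2 = 0.
Solving this linear system: q1 = 34495171/29663340, q2 = 186913939/1038216900.
The numerator is Q*f truncated at degree 2: P0 = a_0 = -35/8; P1 = a_1 + q1*a_0 = -1808555971/2610373920; P2 = a_2 + q1*a_1 + q2*a_0 = 146240204813/91363087200.


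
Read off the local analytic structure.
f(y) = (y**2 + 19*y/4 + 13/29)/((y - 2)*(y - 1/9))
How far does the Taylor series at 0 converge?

Denominator factor (y - 1/9): pole of order 1 at 1/9, modulus 1/9.
Denominator factor (y - 2): pole of order 1 at 2, modulus 2.
The radius of convergence is the smallest modulus among the singular points: 1/9.

The radius of convergence is 1/9.


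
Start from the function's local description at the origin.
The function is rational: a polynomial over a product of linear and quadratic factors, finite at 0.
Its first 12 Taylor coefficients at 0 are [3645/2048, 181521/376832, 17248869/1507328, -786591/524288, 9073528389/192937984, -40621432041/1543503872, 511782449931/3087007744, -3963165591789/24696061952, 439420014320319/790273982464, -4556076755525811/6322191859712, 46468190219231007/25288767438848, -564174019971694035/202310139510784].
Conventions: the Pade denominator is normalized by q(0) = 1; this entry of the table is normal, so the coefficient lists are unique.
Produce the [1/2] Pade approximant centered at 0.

Taylor coefficients needed (read off): a_0 = 3645/2048, a_1 = 181521/376832, a_2 = 17248869/1507328, a_3 = -786591/524288.
Write the denominator as Q(j) = 1 + q1*j + q2*j^2. Requiring Q*f - P = O(j^4) with deg P <= 1 kills the coefficients of j^2..j^3 in Q*f:
  j^2: a_2 + q1*a_1 + q2*a_0 = 0, i.e. 17248869/1507328 + (181521/376832)*q1 + (3645/2048)*q2 = 0.
  j^3: a_3 + q1*a_2 + q2*a_1 = 0, i.e. -786591/524288 + (17248869/1507328)*q1 + (181521/376832)*q2 = 0.
Solving this linear system: q1 = 2186386/5380029, q2 = -375288425/57386976.
The numerator is Q*f truncated at degree 1: P0 = a_0 = 3645/2048; P1 = a_1 + q1*a_0 = 271439289621/225263009792.

The Pade approximant has numerator coefficients [3645/2048, 271439289621/225263009792]; denominator coefficients [1, 2186386/5380029, -375288425/57386976].


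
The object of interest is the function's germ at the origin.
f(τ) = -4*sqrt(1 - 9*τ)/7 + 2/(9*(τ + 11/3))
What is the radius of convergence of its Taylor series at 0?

The radius of convergence is 1/9.

Denominator factor (τ + 11/3): pole of order 1 at -11/3, modulus 11/3.
Branch term (-4/7)*sqrt(1 - τ/(1/9)): its argument vanishes at τ = 1/9, a square-root branch point, modulus 1/9.
The radius of convergence is the smallest modulus among the singular points: 1/9.


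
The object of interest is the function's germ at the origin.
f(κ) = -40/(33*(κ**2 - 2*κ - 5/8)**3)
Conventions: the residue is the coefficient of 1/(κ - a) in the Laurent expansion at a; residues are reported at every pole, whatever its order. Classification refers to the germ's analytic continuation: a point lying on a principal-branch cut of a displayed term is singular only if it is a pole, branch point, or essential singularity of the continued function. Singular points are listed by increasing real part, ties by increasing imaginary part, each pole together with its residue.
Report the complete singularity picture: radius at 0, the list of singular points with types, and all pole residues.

Radius of convergence at 0: -1 + (1/4)*sqrt(26).
At 1 - (1/4)*sqrt(26): a pole of order 3; residue (320/24167)*sqrt(26).
At 1 + (1/4)*sqrt(26): a pole of order 3; residue -(320/24167)*sqrt(26).

Denominator factor (κ**2 - 2*κ - 5/8)^3: discriminant 13/2, real irrational roots 1 + (1/4)*sqrt(26) and 1 - (1/4)*sqrt(26); poles of order 3, moduli 1 + (1/4)*sqrt(26) and -1 + (1/4)*sqrt(26).
The radius of convergence is the smallest modulus among the singular points: -1 + (1/4)*sqrt(26).
The factor κ**2 - 2*κ - 5/8 splits as (κ - a)(κ - a') with a = 1 - (1/4)*sqrt(26), a' = 1 + (1/4)*sqrt(26). At the order-3 pole a set g(κ) = (κ - a)^3*f(κ) = [-40/33] / (κ - a')^3.
Order-3 pole: residue = g''(a)/2; g''(1 - (1/4)*sqrt(26)) = (640/24167)*sqrt(26), so the residue is (320/24167)*sqrt(26).
The factor κ**2 - 2*κ - 5/8 splits as (κ - a)(κ - a') with a = 1 + (1/4)*sqrt(26), a' = 1 - (1/4)*sqrt(26). At the order-3 pole a set g(κ) = (κ - a)^3*f(κ) = [-40/33] / (κ - a')^3.
Order-3 pole: residue = g''(a)/2; g''(1 + (1/4)*sqrt(26)) = -(640/24167)*sqrt(26), so the residue is -(320/24167)*sqrt(26).
List the singular points by increasing real part (a conjugate pair: the negative imaginary part first).
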